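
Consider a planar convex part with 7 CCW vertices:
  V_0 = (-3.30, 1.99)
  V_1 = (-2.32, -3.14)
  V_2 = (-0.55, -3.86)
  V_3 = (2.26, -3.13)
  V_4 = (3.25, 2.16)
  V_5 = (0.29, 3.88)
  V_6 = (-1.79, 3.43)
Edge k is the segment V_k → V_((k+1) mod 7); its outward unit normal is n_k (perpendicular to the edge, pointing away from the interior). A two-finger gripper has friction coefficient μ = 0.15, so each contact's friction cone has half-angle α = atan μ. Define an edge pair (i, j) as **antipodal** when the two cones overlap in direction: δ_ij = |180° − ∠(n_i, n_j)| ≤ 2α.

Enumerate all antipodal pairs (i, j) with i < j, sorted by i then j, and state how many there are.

α = atan 0.15 = 8.53°;  2α = 17.06°
n_0 = (-0.9822, -0.1876)
n_1 = (-0.3768, -0.9263)
n_2 = (+0.2514, -0.9679)
n_3 = (+0.9829, -0.1840)
n_4 = (+0.5024, +0.8646)
n_5 = (-0.2115, +0.9774)
n_6 = (-0.6901, +0.7237)
  (0,1): δ = 122.95°  ·
  (0,2): δ = 86.25°  ·
  (0,3): δ = 21.42°  ·
  (0,4): δ = 49.02°  ·
  (0,5): δ = 91.39°  ·
  (0,6): δ = 122.83°  ·
  (1,2): δ = 143.30°  ·
  (1,3): δ = 78.46°  ·
  (1,4): δ = 8.02°  ✓
  (1,5): δ = 34.34°  ·
  (1,6): δ = 65.78°  ·
  (2,3): δ = 115.16°  ·
  (2,4): δ = 44.72°  ·
  (2,5): δ = 2.36°  ✓
  (2,6): δ = 29.08°  ·
  (3,4): δ = 109.56°  ·
  (3,5): δ = 67.19°  ·
  (3,6): δ = 35.76°  ·
  (4,5): δ = 137.63°  ·
  (4,6): δ = 106.20°  ·
  (5,6): δ = 148.57°  ·
antipodal pairs: 2

count = 2; pairs: (1,4), (2,5)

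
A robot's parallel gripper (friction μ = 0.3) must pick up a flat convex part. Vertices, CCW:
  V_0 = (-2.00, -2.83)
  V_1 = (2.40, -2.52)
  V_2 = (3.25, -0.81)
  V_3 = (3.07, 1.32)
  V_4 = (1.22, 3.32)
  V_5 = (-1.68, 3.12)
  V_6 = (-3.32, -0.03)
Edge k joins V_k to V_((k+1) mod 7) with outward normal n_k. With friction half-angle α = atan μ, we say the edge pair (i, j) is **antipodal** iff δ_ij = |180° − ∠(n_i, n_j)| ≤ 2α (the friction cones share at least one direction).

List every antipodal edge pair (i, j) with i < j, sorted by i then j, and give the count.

α = atan 0.3 = 16.70°;  2α = 33.40°
n_0 = (+0.0703, -0.9975)
n_1 = (+0.8955, -0.4451)
n_2 = (+0.9964, +0.0842)
n_3 = (+0.7341, +0.6790)
n_4 = (-0.0688, +0.9976)
n_5 = (-0.8870, +0.4618)
n_6 = (-0.9045, -0.4264)
  (0,1): δ = 120.46°  ·
  (0,2): δ = 89.20°  ·
  (0,3): δ = 51.26°  ·
  (0,4): δ = 0.08°  ✓
  (0,5): δ = 58.47°  ·
  (0,6): δ = 111.21°  ·
  (1,2): δ = 148.74°  ·
  (1,3): δ = 110.80°  ·
  (1,4): δ = 59.62°  ·
  (1,5): δ = 1.07°  ✓
  (1,6): δ = 51.67°  ·
  (2,3): δ = 142.06°  ·
  (2,4): δ = 90.89°  ·
  (2,5): δ = 32.33°  ✓
  (2,6): δ = 20.41°  ✓
  (3,4): δ = 128.82°  ·
  (3,5): δ = 70.27°  ·
  (3,6): δ = 17.53°  ✓
  (4,5): δ = 121.45°  ·
  (4,6): δ = 68.70°  ·
  (5,6): δ = 127.26°  ·
antipodal pairs: 5

count = 5; pairs: (0,4), (1,5), (2,5), (2,6), (3,6)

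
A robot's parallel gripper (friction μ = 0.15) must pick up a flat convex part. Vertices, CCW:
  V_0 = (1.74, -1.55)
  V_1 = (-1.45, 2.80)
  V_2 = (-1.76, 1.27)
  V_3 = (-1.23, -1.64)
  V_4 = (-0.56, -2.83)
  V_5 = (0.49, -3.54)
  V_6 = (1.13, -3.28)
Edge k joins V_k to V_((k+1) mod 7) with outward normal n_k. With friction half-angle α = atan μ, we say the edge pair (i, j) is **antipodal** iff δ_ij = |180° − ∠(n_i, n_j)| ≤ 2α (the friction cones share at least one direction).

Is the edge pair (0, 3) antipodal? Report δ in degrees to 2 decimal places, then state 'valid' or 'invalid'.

α = atan 0.15 = 8.53°;  2α = 17.06°
edge 0: e_0 = (-3.19, +4.35);  n_0 = (+0.8064, +0.5914)
edge 3: e_3 = (+0.67, -1.19);  n_3 = (-0.8714, -0.4906)
∠(n_0, n_3) = 173.13°
δ = |180° − 173.13°| = 6.87°
6.87° ≤ 2α = 17.06°  →  valid

δ = 6.87°, valid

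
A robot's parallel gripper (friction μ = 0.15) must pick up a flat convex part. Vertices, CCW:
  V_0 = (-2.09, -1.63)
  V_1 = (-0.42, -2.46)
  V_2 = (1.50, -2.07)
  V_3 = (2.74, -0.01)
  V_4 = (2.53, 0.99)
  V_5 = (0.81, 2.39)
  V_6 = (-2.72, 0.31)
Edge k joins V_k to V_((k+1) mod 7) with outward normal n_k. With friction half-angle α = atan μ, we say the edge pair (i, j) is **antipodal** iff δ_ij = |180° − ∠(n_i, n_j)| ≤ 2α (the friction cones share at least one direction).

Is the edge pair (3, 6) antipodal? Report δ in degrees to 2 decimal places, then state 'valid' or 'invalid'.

δ = 6.13°, valid

α = atan 0.15 = 8.53°;  2α = 17.06°
edge 3: e_3 = (-0.21, +1.00);  n_3 = (+0.9787, +0.2055)
edge 6: e_6 = (+0.63, -1.94);  n_6 = (-0.9511, -0.3089)
∠(n_3, n_6) = 173.87°
δ = |180° − 173.87°| = 6.13°
6.13° ≤ 2α = 17.06°  →  valid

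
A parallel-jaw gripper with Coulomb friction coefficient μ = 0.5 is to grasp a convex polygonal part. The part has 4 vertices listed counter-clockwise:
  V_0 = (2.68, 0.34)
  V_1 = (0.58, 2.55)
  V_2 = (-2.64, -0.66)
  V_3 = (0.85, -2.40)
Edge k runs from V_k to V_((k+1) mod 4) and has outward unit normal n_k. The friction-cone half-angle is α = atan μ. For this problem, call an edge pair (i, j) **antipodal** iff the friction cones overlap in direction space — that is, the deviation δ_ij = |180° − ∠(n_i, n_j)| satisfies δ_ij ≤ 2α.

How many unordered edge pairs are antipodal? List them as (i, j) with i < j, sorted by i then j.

α = atan 0.5 = 26.57°;  2α = 53.13°
n_0 = (+0.7249, +0.6888)
n_1 = (-0.7060, +0.7082)
n_2 = (-0.4462, -0.8949)
n_3 = (+0.8316, -0.5554)
  (0,1): δ = 88.63°  ·
  (0,2): δ = 19.96°  ✓
  (0,3): δ = 102.72°  ·
  (1,2): δ = 71.41°  ·
  (1,3): δ = 11.35°  ✓
  (2,3): δ = 97.24°  ·
antipodal pairs: 2

count = 2; pairs: (0,2), (1,3)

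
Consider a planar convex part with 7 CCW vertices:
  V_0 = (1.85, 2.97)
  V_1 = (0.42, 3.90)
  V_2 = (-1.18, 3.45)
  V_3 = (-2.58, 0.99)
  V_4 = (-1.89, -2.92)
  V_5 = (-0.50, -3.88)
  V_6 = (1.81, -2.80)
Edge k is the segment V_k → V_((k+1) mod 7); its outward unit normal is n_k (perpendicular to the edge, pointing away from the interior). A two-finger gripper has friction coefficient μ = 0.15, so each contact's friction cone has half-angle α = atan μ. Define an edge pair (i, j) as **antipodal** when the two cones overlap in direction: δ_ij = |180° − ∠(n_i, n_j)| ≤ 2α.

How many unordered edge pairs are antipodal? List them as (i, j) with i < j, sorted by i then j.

α = atan 0.15 = 8.53°;  2α = 17.06°
n_0 = (+0.5452, +0.8383)
n_1 = (-0.2707, +0.9627)
n_2 = (-0.8691, +0.4946)
n_3 = (-0.9848, -0.1738)
n_4 = (-0.5683, -0.8228)
n_5 = (+0.4235, -0.9059)
n_6 = (+1.0000, -0.0069)
  (0,1): δ = 131.25°  ·
  (0,2): δ = 86.61°  ·
  (0,3): δ = 46.95°  ·
  (0,4): δ = 1.59°  ✓
  (0,5): δ = 58.10°  ·
  (0,6): δ = 122.64°  ·
  (1,2): δ = 135.35°  ·
  (1,3): δ = 95.70°  ·
  (1,4): δ = 50.34°  ·
  (1,5): δ = 9.35°  ✓
  (1,6): δ = 73.89°  ·
  (2,3): δ = 140.35°  ·
  (2,4): δ = 94.99°  ·
  (2,5): δ = 35.30°  ·
  (2,6): δ = 29.25°  ·
  (3,4): δ = 134.64°  ·
  (3,5): δ = 74.95°  ·
  (3,6): δ = 10.41°  ✓
  (4,5): δ = 120.31°  ·
  (4,6): δ = 55.77°  ·
  (5,6): δ = 115.45°  ·
antipodal pairs: 3

count = 3; pairs: (0,4), (1,5), (3,6)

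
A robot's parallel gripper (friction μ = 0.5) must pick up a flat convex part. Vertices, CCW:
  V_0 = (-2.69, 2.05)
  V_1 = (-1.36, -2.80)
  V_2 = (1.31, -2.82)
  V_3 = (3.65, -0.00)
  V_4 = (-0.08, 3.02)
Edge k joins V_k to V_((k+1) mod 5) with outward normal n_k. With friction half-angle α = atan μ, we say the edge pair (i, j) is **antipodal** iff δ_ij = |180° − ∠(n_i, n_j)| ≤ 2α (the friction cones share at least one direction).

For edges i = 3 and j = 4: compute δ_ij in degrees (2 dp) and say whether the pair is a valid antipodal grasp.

α = atan 0.5 = 26.57°;  2α = 53.13°
edge 3: e_3 = (-3.73, +3.02);  n_3 = (+0.6293, +0.7772)
edge 4: e_4 = (-2.61, -0.97);  n_4 = (-0.3484, +0.9374)
∠(n_3, n_4) = 59.38°
δ = |180° − 59.38°| = 120.62°
120.62° > 2α = 53.13°  →  invalid

δ = 120.62°, invalid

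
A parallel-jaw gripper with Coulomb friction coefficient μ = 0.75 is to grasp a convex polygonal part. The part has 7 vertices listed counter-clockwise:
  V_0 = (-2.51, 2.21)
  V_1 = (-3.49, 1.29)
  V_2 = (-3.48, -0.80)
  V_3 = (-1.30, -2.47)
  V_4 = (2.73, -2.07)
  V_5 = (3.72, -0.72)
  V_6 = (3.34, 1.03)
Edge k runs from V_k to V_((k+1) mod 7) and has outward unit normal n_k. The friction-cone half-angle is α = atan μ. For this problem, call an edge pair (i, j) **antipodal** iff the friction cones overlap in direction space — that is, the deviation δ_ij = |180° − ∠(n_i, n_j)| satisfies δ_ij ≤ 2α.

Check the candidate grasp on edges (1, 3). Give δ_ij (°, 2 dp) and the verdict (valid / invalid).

α = atan 0.75 = 36.87°;  2α = 73.74°
edge 1: e_1 = (+0.01, -2.09);  n_1 = (-1.0000, -0.0048)
edge 3: e_3 = (+4.03, +0.40);  n_3 = (+0.0988, -0.9951)
∠(n_1, n_3) = 95.39°
δ = |180° − 95.39°| = 84.61°
84.61° > 2α = 73.74°  →  invalid

δ = 84.61°, invalid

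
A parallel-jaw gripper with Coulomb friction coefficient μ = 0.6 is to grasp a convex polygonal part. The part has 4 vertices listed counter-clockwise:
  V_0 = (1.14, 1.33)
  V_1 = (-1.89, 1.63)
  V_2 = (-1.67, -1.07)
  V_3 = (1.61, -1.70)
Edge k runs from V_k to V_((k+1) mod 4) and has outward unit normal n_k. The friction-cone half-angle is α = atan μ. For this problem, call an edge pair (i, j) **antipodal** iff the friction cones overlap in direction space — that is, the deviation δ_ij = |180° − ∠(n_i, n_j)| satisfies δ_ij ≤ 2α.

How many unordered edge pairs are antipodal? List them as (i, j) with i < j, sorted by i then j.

α = atan 0.6 = 30.96°;  2α = 61.93°
n_0 = (+0.0985, +0.9951)
n_1 = (-0.9967, -0.0812)
n_2 = (-0.1886, -0.9820)
n_3 = (+0.9882, +0.1533)
  (0,1): δ = 79.69°  ·
  (0,2): δ = 5.22°  ✓
  (0,3): δ = 104.47°  ·
  (1,2): δ = 105.53°  ·
  (1,3): δ = 4.16°  ✓
  (2,3): δ = 70.31°  ·
antipodal pairs: 2

count = 2; pairs: (0,2), (1,3)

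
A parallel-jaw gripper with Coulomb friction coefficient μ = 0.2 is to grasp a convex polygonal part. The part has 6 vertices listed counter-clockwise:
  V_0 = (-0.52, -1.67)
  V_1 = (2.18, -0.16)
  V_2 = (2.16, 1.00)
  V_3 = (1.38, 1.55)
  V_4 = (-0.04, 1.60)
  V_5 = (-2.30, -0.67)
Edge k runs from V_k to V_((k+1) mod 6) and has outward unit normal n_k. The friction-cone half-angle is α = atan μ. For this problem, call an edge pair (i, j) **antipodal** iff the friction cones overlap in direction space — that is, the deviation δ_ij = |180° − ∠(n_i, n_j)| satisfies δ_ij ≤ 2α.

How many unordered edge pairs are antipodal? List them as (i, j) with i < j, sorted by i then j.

count = 2; pairs: (0,4), (2,5)

α = atan 0.2 = 11.31°;  2α = 22.62°
n_0 = (+0.4881, -0.8728)
n_1 = (+0.9999, +0.0172)
n_2 = (+0.5763, +0.8173)
n_3 = (+0.0352, +0.9994)
n_4 = (-0.7087, +0.7055)
n_5 = (-0.4898, -0.8718)
  (0,1): δ = 118.23°  ·
  (0,2): δ = 64.41°  ·
  (0,3): δ = 31.23°  ·
  (0,4): δ = 15.91°  ✓
  (0,5): δ = 121.46°  ·
  (1,2): δ = 126.18°  ·
  (1,3): δ = 93.00°  ·
  (1,4): δ = 45.86°  ·
  (1,5): δ = 59.69°  ·
  (2,3): δ = 146.83°  ·
  (2,4): δ = 99.68°  ·
  (2,5): δ = 5.86°  ✓
  (3,4): δ = 132.86°  ·
  (3,5): δ = 27.31°  ·
  (4,5): δ = 74.45°  ·
antipodal pairs: 2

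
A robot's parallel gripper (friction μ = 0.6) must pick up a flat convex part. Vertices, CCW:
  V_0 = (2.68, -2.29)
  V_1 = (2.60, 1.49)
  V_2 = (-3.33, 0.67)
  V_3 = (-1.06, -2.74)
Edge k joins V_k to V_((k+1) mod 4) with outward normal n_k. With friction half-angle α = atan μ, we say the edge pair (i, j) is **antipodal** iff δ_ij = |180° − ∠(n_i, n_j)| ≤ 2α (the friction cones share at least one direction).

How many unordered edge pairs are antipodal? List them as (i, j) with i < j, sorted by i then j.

count = 2; pairs: (0,2), (1,3)

α = atan 0.6 = 30.96°;  2α = 61.93°
n_0 = (+0.9998, +0.0212)
n_1 = (-0.1370, +0.9906)
n_2 = (-0.8324, -0.5541)
n_3 = (+0.1195, -0.9928)
  (0,1): δ = 83.34°  ·
  (0,2): δ = 32.44°  ✓
  (0,3): δ = 95.65°  ·
  (1,2): δ = 64.22°  ·
  (1,3): δ = 1.01°  ✓
  (2,3): δ = 116.79°  ·
antipodal pairs: 2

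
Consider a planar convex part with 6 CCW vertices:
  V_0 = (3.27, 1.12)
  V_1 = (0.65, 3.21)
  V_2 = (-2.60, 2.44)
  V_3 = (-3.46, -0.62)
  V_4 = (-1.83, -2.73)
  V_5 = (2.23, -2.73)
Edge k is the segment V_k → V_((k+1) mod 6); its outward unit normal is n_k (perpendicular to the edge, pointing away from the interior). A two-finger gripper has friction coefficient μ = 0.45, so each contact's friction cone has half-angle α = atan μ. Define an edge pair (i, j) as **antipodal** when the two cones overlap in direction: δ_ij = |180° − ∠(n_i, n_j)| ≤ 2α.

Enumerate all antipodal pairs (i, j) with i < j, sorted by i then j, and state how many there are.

α = atan 0.45 = 24.23°;  2α = 48.46°
n_0 = (+0.6236, +0.7817)
n_1 = (-0.2305, +0.9731)
n_2 = (-0.9627, +0.2706)
n_3 = (-0.7914, -0.6113)
n_4 = (+0.0000, -1.0000)
n_5 = (+0.9654, -0.2608)
  (0,1): δ = 128.09°  ·
  (0,2): δ = 67.12°  ·
  (0,3): δ = 13.73°  ✓
  (0,4): δ = 38.58°  ✓
  (0,5): δ = 113.46°  ·
  (1,2): δ = 119.03°  ·
  (1,3): δ = 65.64°  ·
  (1,4): δ = 13.33°  ✓
  (1,5): δ = 61.55°  ·
  (2,3): δ = 126.62°  ·
  (2,4): δ = 74.30°  ·
  (2,5): δ = 0.58°  ✓
  (3,4): δ = 127.69°  ·
  (3,5): δ = 52.80°  ·
  (4,5): δ = 105.12°  ·
antipodal pairs: 4

count = 4; pairs: (0,3), (0,4), (1,4), (2,5)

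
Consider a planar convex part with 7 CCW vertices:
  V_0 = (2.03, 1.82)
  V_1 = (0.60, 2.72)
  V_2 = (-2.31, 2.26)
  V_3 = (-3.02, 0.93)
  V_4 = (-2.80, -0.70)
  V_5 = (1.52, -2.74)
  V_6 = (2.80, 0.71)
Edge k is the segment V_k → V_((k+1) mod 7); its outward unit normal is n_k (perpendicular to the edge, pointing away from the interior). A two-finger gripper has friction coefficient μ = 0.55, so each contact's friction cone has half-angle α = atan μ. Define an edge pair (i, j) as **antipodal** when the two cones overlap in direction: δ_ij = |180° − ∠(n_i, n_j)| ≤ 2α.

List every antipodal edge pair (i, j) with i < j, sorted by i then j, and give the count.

count = 7; pairs: (0,3), (0,4), (1,4), (2,5), (3,5), (3,6), (4,6)

α = atan 0.55 = 28.81°;  2α = 57.62°
n_0 = (+0.5327, +0.8463)
n_1 = (-0.1561, +0.9877)
n_2 = (-0.8822, +0.4709)
n_3 = (-0.9910, -0.1338)
n_4 = (-0.4270, -0.9042)
n_5 = (+0.9376, -0.3478)
n_6 = (+0.8217, +0.5700)
  (0,1): δ = 138.83°  ·
  (0,2): δ = 85.91°  ·
  (0,3): δ = 50.13°  ✓
  (0,4): δ = 6.91°  ✓
  (0,5): δ = 101.83°  ·
  (0,6): δ = 156.93°  ·
  (1,2): δ = 127.08°  ·
  (1,3): δ = 91.30°  ·
  (1,4): δ = 34.26°  ✓
  (1,5): δ = 60.66°  ·
  (1,6): δ = 115.77°  ·
  (2,3): δ = 144.22°  ·
  (2,4): δ = 87.18°  ·
  (2,5): δ = 7.74°  ✓
  (2,6): δ = 62.84°  ·
  (3,4): δ = 122.96°  ·
  (3,5): δ = 28.04°  ✓
  (3,6): δ = 27.06°  ✓
  (4,5): δ = 85.08°  ·
  (4,6): δ = 29.97°  ✓
  (5,6): δ = 124.90°  ·
antipodal pairs: 7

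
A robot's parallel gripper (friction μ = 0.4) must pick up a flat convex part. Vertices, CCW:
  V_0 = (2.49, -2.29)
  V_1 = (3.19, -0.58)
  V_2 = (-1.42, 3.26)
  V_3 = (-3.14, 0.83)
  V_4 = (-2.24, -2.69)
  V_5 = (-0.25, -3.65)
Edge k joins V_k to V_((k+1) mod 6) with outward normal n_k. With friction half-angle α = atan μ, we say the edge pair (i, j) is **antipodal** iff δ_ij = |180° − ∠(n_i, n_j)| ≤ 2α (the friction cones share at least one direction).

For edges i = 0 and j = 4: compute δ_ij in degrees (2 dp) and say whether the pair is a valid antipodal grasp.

α = atan 0.4 = 21.80°;  2α = 43.60°
edge 0: e_0 = (+0.70, +1.71);  n_0 = (+0.9255, -0.3788)
edge 4: e_4 = (+1.99, -0.96);  n_4 = (-0.4345, -0.9007)
∠(n_0, n_4) = 93.49°
δ = |180° − 93.49°| = 86.51°
86.51° > 2α = 43.60°  →  invalid

δ = 86.51°, invalid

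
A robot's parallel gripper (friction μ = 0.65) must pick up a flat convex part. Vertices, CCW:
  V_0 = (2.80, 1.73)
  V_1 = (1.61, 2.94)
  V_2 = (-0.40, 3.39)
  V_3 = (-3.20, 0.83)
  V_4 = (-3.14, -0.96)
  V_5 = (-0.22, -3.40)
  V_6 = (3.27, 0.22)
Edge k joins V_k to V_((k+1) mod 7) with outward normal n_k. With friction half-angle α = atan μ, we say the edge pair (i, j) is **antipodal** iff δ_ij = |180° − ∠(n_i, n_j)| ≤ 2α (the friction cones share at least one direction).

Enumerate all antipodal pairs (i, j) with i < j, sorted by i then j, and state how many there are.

count = 9; pairs: (0,3), (0,4), (1,4), (1,5), (2,5), (2,6), (3,5), (3,6), (4,6)

α = atan 0.65 = 33.02°;  2α = 66.05°
n_0 = (+0.7130, +0.7012)
n_1 = (+0.2185, +0.9758)
n_2 = (-0.6748, +0.7380)
n_3 = (-0.9994, -0.0335)
n_4 = (-0.6412, -0.7674)
n_5 = (+0.7199, -0.6941)
n_6 = (+0.9548, +0.2972)
  (0,1): δ = 147.14°  ·
  (0,2): δ = 92.09°  ·
  (0,3): δ = 42.60°  ✓
  (0,4): δ = 5.59°  ✓
  (0,5): δ = 91.52°  ·
  (0,6): δ = 152.77°  ·
  (1,2): δ = 124.94°  ·
  (1,3): δ = 75.46°  ·
  (1,4): δ = 27.26°  ✓
  (1,5): δ = 58.67°  ✓
  (1,6): δ = 119.91°  ·
  (2,3): δ = 130.52°  ·
  (2,4): δ = 82.32°  ·
  (2,5): δ = 3.61°  ✓
  (2,6): δ = 64.85°  ✓
  (3,4): δ = 131.80°  ·
  (3,5): δ = 45.87°  ✓
  (3,6): δ = 15.37°  ✓
  (4,5): δ = 94.07°  ·
  (4,6): δ = 32.83°  ✓
  (5,6): δ = 118.76°  ·
antipodal pairs: 9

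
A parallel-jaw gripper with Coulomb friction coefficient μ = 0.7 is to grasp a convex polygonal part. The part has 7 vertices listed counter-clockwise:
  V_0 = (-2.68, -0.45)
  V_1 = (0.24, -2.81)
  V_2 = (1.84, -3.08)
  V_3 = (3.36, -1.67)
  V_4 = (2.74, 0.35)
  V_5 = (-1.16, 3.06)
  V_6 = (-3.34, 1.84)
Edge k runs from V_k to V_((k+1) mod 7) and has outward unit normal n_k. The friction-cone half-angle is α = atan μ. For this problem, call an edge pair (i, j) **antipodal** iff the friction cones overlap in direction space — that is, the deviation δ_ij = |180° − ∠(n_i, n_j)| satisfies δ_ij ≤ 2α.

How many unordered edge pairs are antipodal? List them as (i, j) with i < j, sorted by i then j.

α = atan 0.7 = 34.99°;  2α = 69.98°
n_0 = (-0.6286, -0.7777)
n_1 = (-0.1664, -0.9861)
n_2 = (+0.6801, -0.7331)
n_3 = (+0.9560, +0.2934)
n_4 = (+0.5706, +0.8212)
n_5 = (-0.4884, +0.8726)
n_6 = (-0.9609, -0.2769)
  (0,1): δ = 150.63°  ·
  (0,2): δ = 98.20°  ·
  (0,3): δ = 33.99°  ✓
  (0,4): δ = 4.15°  ✓
  (0,5): δ = 68.18°  ✓
  (0,6): δ = 145.02°  ·
  (1,2): δ = 127.57°  ·
  (1,3): δ = 63.36°  ✓
  (1,4): δ = 25.22°  ✓
  (1,5): δ = 38.81°  ✓
  (1,6): δ = 115.66°  ·
  (2,3): δ = 115.79°  ·
  (2,4): δ = 77.64°  ·
  (2,5): δ = 13.62°  ✓
  (2,6): δ = 63.23°  ✓
  (3,4): δ = 141.86°  ·
  (3,5): δ = 77.83°  ·
  (3,6): δ = 0.99°  ✓
  (4,5): δ = 115.97°  ·
  (4,6): δ = 39.13°  ✓
  (5,6): δ = 103.16°  ·
antipodal pairs: 10

count = 10; pairs: (0,3), (0,4), (0,5), (1,3), (1,4), (1,5), (2,5), (2,6), (3,6), (4,6)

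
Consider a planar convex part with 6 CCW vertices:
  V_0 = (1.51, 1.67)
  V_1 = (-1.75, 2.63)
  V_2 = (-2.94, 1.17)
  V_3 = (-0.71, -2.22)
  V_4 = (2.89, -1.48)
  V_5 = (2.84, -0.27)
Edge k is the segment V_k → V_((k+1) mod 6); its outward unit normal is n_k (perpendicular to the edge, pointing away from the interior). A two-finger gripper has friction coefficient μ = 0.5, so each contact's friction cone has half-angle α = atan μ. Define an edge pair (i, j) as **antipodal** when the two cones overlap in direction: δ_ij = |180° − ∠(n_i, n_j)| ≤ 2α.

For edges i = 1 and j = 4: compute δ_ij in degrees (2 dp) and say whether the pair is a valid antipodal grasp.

α = atan 0.5 = 26.57°;  2α = 53.13°
edge 1: e_1 = (-1.19, -1.46);  n_1 = (-0.7751, +0.6318)
edge 4: e_4 = (-0.05, +1.21);  n_4 = (+0.9991, +0.0413)
∠(n_1, n_4) = 138.45°
δ = |180° − 138.45°| = 41.55°
41.55° ≤ 2α = 53.13°  →  valid

δ = 41.55°, valid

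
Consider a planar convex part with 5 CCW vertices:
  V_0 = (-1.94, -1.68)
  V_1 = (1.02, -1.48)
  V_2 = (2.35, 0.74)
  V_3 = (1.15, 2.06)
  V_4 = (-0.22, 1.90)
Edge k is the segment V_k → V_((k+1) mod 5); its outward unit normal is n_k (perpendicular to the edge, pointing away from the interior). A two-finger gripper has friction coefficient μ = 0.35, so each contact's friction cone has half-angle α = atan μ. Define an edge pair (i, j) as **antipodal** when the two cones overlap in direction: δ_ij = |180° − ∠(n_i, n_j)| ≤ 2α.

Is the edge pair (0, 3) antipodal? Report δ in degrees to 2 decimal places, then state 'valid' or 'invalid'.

δ = 2.80°, valid

α = atan 0.35 = 19.29°;  2α = 38.58°
edge 0: e_0 = (+2.96, +0.20);  n_0 = (+0.0674, -0.9977)
edge 3: e_3 = (-1.37, -0.16);  n_3 = (-0.1160, +0.9932)
∠(n_0, n_3) = 177.20°
δ = |180° − 177.20°| = 2.80°
2.80° ≤ 2α = 38.58°  →  valid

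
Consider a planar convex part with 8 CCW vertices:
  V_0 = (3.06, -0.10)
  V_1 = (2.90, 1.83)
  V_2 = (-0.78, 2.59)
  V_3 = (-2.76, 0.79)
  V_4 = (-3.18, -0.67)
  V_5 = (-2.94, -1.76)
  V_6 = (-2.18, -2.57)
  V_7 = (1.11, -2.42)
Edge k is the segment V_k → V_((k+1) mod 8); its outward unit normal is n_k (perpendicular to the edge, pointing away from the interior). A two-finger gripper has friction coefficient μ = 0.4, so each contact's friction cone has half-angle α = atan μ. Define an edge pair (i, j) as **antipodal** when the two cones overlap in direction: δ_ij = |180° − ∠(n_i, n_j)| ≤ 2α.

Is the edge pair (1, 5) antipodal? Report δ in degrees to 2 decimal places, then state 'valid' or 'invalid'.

α = atan 0.4 = 21.80°;  2α = 43.60°
edge 1: e_1 = (-3.68, +0.76);  n_1 = (+0.2023, +0.9793)
edge 5: e_5 = (+0.76, -0.81);  n_5 = (-0.7293, -0.6842)
∠(n_1, n_5) = 144.84°
δ = |180° − 144.84°| = 35.16°
35.16° ≤ 2α = 43.60°  →  valid

δ = 35.16°, valid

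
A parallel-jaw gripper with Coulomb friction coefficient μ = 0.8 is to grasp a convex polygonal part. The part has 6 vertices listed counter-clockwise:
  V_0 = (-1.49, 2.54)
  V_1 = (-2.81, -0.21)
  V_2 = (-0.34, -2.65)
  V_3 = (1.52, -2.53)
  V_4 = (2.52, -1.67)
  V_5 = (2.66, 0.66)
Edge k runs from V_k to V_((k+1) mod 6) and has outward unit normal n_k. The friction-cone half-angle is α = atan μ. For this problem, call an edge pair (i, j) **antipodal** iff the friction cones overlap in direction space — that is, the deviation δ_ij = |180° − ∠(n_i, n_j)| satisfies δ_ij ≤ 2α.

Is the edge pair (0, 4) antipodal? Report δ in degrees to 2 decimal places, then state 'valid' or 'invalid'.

α = atan 0.8 = 38.66°;  2α = 77.32°
edge 0: e_0 = (-1.32, -2.75);  n_0 = (-0.9015, +0.4327)
edge 4: e_4 = (+0.14, +2.33);  n_4 = (+0.9982, -0.0600)
∠(n_0, n_4) = 157.80°
δ = |180° − 157.80°| = 22.20°
22.20° ≤ 2α = 77.32°  →  valid

δ = 22.20°, valid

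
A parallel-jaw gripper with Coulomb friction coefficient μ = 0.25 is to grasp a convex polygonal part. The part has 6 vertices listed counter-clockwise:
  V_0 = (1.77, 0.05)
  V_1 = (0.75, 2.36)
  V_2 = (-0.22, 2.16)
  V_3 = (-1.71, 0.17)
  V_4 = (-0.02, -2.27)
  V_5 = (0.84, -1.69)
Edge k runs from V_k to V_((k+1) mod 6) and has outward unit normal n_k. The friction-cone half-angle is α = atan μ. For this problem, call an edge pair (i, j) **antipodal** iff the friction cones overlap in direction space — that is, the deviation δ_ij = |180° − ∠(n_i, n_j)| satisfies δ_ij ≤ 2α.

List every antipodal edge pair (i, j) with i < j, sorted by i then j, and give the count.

count = 4; pairs: (0,3), (1,4), (2,4), (2,5)

α = atan 0.25 = 14.04°;  2α = 28.07°
n_0 = (+0.9148, +0.4039)
n_1 = (-0.2019, +0.9794)
n_2 = (-0.8005, +0.5994)
n_3 = (-0.8221, -0.5694)
n_4 = (+0.5591, -0.8291)
n_5 = (+0.8819, -0.4714)
  (0,1): δ = 102.17°  ·
  (0,2): δ = 60.65°  ·
  (0,3): δ = 10.88°  ✓
  (0,4): δ = 100.17°  ·
  (0,5): δ = 128.05°  ·
  (1,2): δ = 138.47°  ·
  (1,3): δ = 66.94°  ·
  (1,4): δ = 22.35°  ✓
  (1,5): δ = 50.23°  ·
  (2,3): δ = 108.47°  ·
  (2,4): δ = 19.18°  ✓
  (2,5): δ = 8.70°  ✓
  (3,4): δ = 90.71°  ·
  (3,5): δ = 62.83°  ·
  (4,5): δ = 152.12°  ·
antipodal pairs: 4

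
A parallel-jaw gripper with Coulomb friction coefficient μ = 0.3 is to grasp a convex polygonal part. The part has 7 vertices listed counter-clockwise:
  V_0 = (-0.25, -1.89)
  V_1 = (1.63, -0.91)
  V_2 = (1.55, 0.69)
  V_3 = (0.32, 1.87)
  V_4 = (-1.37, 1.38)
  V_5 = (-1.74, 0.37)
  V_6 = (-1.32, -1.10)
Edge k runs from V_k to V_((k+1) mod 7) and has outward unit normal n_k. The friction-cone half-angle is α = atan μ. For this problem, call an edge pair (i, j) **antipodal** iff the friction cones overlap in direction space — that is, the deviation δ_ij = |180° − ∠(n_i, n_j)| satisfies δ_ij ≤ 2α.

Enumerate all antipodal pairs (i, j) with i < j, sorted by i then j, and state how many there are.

α = atan 0.3 = 16.70°;  2α = 33.40°
n_0 = (+0.4622, -0.8868)
n_1 = (+0.9988, +0.0499)
n_2 = (+0.6923, +0.7216)
n_3 = (-0.2785, +0.9604)
n_4 = (-0.9390, +0.3440)
n_5 = (-0.9615, -0.2747)
n_6 = (-0.5940, -0.8045)
  (0,1): δ = 114.67°  ·
  (0,2): δ = 71.34°  ·
  (0,3): δ = 11.36°  ✓
  (0,4): δ = 42.35°  ·
  (0,5): δ = 78.41°  ·
  (0,6): δ = 116.03°  ·
  (1,2): δ = 136.67°  ·
  (1,3): δ = 76.69°  ·
  (1,4): δ = 22.98°  ✓
  (1,5): δ = 13.08°  ✓
  (1,6): δ = 50.70°  ·
  (2,3): δ = 120.02°  ·
  (2,4): δ = 66.31°  ·
  (2,5): δ = 30.24°  ✓
  (2,6): δ = 7.37°  ✓
  (3,4): δ = 126.29°  ·
  (3,5): δ = 90.22°  ·
  (3,6): δ = 52.61°  ·
  (4,5): δ = 143.93°  ·
  (4,6): δ = 106.32°  ·
  (5,6): δ = 142.38°  ·
antipodal pairs: 5

count = 5; pairs: (0,3), (1,4), (1,5), (2,5), (2,6)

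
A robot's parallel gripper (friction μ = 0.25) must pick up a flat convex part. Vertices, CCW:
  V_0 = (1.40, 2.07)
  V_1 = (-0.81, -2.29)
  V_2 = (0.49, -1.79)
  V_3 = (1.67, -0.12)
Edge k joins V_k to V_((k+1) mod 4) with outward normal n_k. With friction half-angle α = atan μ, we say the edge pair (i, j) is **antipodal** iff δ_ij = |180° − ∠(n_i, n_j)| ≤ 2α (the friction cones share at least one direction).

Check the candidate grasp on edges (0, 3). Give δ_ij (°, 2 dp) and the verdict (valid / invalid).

α = atan 0.25 = 14.04°;  2α = 28.07°
edge 0: e_0 = (-2.21, -4.36);  n_0 = (-0.8920, +0.4521)
edge 3: e_3 = (-0.27, +2.19);  n_3 = (+0.9925, +0.1224)
∠(n_0, n_3) = 146.09°
δ = |180° − 146.09°| = 33.91°
33.91° > 2α = 28.07°  →  invalid

δ = 33.91°, invalid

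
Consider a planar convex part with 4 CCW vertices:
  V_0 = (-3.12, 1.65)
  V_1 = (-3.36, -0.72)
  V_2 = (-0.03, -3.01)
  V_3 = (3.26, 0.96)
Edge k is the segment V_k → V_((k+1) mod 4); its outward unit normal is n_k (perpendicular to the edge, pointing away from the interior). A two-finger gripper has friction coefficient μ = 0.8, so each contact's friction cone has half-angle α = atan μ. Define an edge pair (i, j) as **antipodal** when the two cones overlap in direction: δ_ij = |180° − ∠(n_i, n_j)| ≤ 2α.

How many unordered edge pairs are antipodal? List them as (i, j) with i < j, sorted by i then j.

count = 3; pairs: (0,2), (1,3), (2,3)

α = atan 0.8 = 38.66°;  2α = 77.32°
n_0 = (-0.9949, +0.1008)
n_1 = (-0.5666, -0.8240)
n_2 = (+0.7700, -0.6381)
n_3 = (+0.1075, +0.9942)
  (0,1): δ = 118.73°  ·
  (0,2): δ = 33.87°  ✓
  (0,3): δ = 89.61°  ·
  (1,2): δ = 95.13°  ·
  (1,3): δ = 28.34°  ✓
  (2,3): δ = 56.52°  ✓
antipodal pairs: 3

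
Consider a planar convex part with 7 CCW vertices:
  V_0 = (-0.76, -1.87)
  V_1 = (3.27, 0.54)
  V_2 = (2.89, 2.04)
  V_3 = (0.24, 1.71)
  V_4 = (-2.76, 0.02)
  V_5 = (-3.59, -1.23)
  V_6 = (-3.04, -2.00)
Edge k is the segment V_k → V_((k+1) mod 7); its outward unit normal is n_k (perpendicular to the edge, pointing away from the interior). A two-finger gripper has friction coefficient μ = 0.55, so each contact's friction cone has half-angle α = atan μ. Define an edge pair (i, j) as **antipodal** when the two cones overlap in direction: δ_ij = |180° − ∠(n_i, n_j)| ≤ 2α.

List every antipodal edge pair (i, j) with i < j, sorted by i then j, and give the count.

count = 8; pairs: (0,2), (0,3), (0,4), (1,4), (1,5), (2,6), (3,6), (4,6)

α = atan 0.55 = 28.81°;  2α = 57.62°
n_0 = (+0.5132, -0.8582)
n_1 = (+0.9694, +0.2456)
n_2 = (-0.1236, +0.9923)
n_3 = (-0.4908, +0.8713)
n_4 = (-0.8331, +0.5532)
n_5 = (-0.8137, -0.5812)
n_6 = (+0.0569, -0.9984)
  (0,1): δ = 106.66°  ·
  (0,2): δ = 23.78°  ✓
  (0,3): δ = 1.49°  ✓
  (0,4): δ = 25.54°  ✓
  (0,5): δ = 94.66°  ·
  (0,6): δ = 152.38°  ·
  (1,2): δ = 97.12°  ·
  (1,3): δ = 74.82°  ·
  (1,4): δ = 47.80°  ✓
  (1,5): δ = 21.32°  ✓
  (1,6): δ = 79.05°  ·
  (2,3): δ = 157.70°  ·
  (2,4): δ = 130.68°  ·
  (2,5): δ = 61.56°  ·
  (2,6): δ = 3.84°  ✓
  (3,4): δ = 152.98°  ·
  (3,5): δ = 83.86°  ·
  (3,6): δ = 26.13°  ✓
  (4,5): δ = 110.88°  ·
  (4,6): δ = 53.15°  ✓
  (5,6): δ = 122.27°  ·
antipodal pairs: 8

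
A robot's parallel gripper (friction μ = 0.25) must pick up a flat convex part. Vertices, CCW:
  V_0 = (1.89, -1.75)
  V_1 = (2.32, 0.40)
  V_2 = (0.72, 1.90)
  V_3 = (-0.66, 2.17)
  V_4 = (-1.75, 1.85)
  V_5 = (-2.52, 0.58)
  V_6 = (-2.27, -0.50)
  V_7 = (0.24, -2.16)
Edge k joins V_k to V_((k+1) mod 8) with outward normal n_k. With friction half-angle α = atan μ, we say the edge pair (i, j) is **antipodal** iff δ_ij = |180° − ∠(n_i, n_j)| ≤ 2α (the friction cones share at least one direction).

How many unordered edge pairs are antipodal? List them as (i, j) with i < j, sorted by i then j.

α = atan 0.25 = 14.04°;  2α = 28.07°
n_0 = (+0.9806, -0.1961)
n_1 = (+0.6839, +0.7295)
n_2 = (+0.1920, +0.9814)
n_3 = (-0.2817, +0.9595)
n_4 = (-0.8551, +0.5185)
n_5 = (-0.9742, -0.2255)
n_6 = (-0.5516, -0.8341)
n_7 = (+0.2412, -0.9705)
  (0,1): δ = 121.84°  ·
  (0,2): δ = 89.76°  ·
  (0,3): δ = 62.33°  ·
  (0,4): δ = 19.92°  ✓
  (0,5): δ = 24.34°  ✓
  (0,6): δ = 67.83°  ·
  (0,7): δ = 115.26°  ·
  (1,2): δ = 147.92°  ·
  (1,3): δ = 120.49°  ·
  (1,4): δ = 78.08°  ·
  (1,5): δ = 33.81°  ·
  (1,6): δ = 9.67°  ✓
  (1,7): δ = 57.11°  ·
  (2,3): δ = 152.57°  ·
  (2,4): δ = 110.16°  ·
  (2,5): δ = 65.90°  ·
  (2,6): δ = 22.41°  ✓
  (2,7): δ = 25.02°  ✓
  (3,4): δ = 137.59°  ·
  (3,5): δ = 93.33°  ·
  (3,6): δ = 49.84°  ·
  (3,7): δ = 2.41°  ✓
  (4,5): δ = 135.74°  ·
  (4,6): δ = 92.25°  ·
  (4,7): δ = 44.82°  ·
  (5,6): δ = 136.51°  ·
  (5,7): δ = 89.08°  ·
  (6,7): δ = 132.57°  ·
antipodal pairs: 6

count = 6; pairs: (0,4), (0,5), (1,6), (2,6), (2,7), (3,7)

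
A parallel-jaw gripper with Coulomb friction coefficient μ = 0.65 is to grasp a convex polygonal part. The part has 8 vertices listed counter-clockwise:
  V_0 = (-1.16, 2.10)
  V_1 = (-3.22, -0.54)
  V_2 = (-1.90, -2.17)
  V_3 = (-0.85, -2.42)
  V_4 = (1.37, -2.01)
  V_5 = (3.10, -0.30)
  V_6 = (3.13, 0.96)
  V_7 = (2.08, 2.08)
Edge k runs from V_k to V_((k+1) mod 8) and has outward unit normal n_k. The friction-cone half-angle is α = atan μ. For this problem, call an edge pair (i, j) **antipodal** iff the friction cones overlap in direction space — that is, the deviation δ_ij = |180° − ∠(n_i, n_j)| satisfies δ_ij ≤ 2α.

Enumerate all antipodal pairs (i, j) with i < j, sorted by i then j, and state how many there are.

count = 12; pairs: (0,2), (0,3), (0,4), (0,5), (1,5), (1,6), (1,7), (2,6), (2,7), (3,6), (3,7), (4,7)

α = atan 0.65 = 33.02°;  2α = 66.05°
n_0 = (-0.7884, +0.6152)
n_1 = (-0.7771, -0.6293)
n_2 = (-0.2316, -0.9728)
n_3 = (+0.1816, -0.9834)
n_4 = (+0.7030, -0.7112)
n_5 = (+0.9997, -0.0238)
n_6 = (+0.7295, +0.6839)
n_7 = (+0.0062, +1.0000)
  (0,1): δ = 103.03°  ·
  (0,2): δ = 65.43°  ✓
  (0,3): δ = 41.57°  ✓
  (0,4): δ = 7.37°  ✓
  (0,5): δ = 36.60°  ✓
  (0,6): δ = 81.12°  ·
  (0,7): δ = 127.61°  ·
  (1,2): δ = 142.39°  ·
  (1,3): δ = 118.54°  ·
  (1,4): δ = 84.33°  ·
  (1,5): δ = 40.37°  ✓
  (1,6): δ = 4.15°  ✓
  (1,7): δ = 50.65°  ✓
  (2,3): δ = 156.14°  ·
  (2,4): δ = 121.94°  ·
  (2,5): δ = 77.97°  ·
  (2,6): δ = 33.46°  ✓
  (2,7): δ = 13.04°  ✓
  (3,4): δ = 145.80°  ·
  (3,5): δ = 101.83°  ·
  (3,6): δ = 57.31°  ✓
  (3,7): δ = 10.82°  ✓
  (4,5): δ = 136.03°  ·
  (4,6): δ = 91.51°  ·
  (4,7): δ = 45.02°  ✓
  (5,6): δ = 135.48°  ·
  (5,7): δ = 88.99°  ·
  (6,7): δ = 133.51°  ·
antipodal pairs: 12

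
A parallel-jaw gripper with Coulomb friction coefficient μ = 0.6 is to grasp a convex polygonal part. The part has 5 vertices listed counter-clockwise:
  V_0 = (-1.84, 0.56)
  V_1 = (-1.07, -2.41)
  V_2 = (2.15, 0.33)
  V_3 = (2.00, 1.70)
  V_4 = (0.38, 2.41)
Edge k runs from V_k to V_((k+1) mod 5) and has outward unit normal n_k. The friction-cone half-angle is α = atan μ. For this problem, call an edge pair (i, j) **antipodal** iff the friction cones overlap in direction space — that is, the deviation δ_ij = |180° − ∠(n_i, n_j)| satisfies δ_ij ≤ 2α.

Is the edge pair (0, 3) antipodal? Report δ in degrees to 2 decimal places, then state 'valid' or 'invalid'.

α = atan 0.6 = 30.96°;  2α = 61.93°
edge 0: e_0 = (+0.77, -2.97);  n_0 = (-0.9680, -0.2510)
edge 3: e_3 = (-1.62, +0.71);  n_3 = (+0.4014, +0.9159)
∠(n_0, n_3) = 128.20°
δ = |180° − 128.20°| = 51.80°
51.80° ≤ 2α = 61.93°  →  valid

δ = 51.80°, valid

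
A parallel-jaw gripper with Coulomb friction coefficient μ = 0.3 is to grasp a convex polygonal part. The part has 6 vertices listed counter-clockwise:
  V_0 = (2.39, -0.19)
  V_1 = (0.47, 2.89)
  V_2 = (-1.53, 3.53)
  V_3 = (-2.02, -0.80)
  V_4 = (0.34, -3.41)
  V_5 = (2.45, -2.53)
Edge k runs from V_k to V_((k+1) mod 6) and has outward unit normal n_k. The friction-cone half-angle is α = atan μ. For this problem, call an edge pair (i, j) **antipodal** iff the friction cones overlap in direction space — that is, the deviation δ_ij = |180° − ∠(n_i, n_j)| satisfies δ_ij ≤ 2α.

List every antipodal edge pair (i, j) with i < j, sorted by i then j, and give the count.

count = 3; pairs: (0,3), (1,3), (2,5)

α = atan 0.3 = 16.70°;  2α = 33.40°
n_0 = (+0.8486, +0.5290)
n_1 = (+0.3048, +0.9524)
n_2 = (-0.9937, +0.1124)
n_3 = (-0.7417, -0.6707)
n_4 = (+0.3849, -0.9229)
n_5 = (+0.9997, +0.0256)
  (0,1): δ = 139.68°  ·
  (0,2): δ = 38.39°  ·
  (0,3): δ = 10.18°  ✓
  (0,4): δ = 80.70°  ·
  (0,5): δ = 149.53°  ·
  (1,2): δ = 78.71°  ·
  (1,3): δ = 30.13°  ✓
  (1,4): δ = 40.38°  ·
  (1,5): δ = 109.21°  ·
  (2,3): δ = 131.42°  ·
  (2,4): δ = 60.90°  ·
  (2,5): δ = 7.93°  ✓
  (3,4): δ = 109.48°  ·
  (3,5): δ = 40.65°  ·
  (4,5): δ = 111.17°  ·
antipodal pairs: 3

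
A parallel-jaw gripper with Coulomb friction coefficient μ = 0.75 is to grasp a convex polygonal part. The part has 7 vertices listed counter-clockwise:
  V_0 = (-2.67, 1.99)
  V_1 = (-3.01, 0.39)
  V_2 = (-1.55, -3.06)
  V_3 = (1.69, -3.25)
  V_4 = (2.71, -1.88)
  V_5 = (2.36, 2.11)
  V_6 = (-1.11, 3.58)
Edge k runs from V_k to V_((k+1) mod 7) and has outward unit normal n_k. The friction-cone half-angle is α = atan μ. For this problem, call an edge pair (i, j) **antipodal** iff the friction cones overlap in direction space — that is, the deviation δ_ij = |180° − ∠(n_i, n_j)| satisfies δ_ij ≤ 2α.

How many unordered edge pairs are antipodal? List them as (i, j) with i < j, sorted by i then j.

count = 9; pairs: (0,3), (0,4), (1,3), (1,4), (1,5), (2,5), (2,6), (3,6), (4,6)

α = atan 0.75 = 36.87°;  2α = 73.74°
n_0 = (-0.9782, +0.2079)
n_1 = (-0.9209, -0.3897)
n_2 = (-0.0585, -0.9983)
n_3 = (+0.8021, -0.5972)
n_4 = (+0.9962, +0.0874)
n_5 = (+0.3901, +0.9208)
n_6 = (-0.7138, +0.7003)
  (0,1): δ = 145.07°  ·
  (0,2): δ = 81.36°  ·
  (0,3): δ = 24.67°  ✓
  (0,4): δ = 17.01°  ✓
  (0,5): δ = 79.04°  ·
  (0,6): δ = 147.54°  ·
  (1,2): δ = 116.29°  ·
  (1,3): δ = 59.61°  ✓
  (1,4): δ = 17.92°  ✓
  (1,5): δ = 44.10°  ✓
  (1,6): δ = 112.61°  ·
  (2,3): δ = 123.31°  ·
  (2,4): δ = 81.63°  ·
  (2,5): δ = 19.60°  ✓
  (2,6): δ = 48.90°  ✓
  (3,4): δ = 138.32°  ·
  (3,5): δ = 76.29°  ·
  (3,6): δ = 7.79°  ✓
  (4,5): δ = 117.97°  ·
  (4,6): δ = 49.47°  ✓
  (5,6): δ = 111.50°  ·
antipodal pairs: 9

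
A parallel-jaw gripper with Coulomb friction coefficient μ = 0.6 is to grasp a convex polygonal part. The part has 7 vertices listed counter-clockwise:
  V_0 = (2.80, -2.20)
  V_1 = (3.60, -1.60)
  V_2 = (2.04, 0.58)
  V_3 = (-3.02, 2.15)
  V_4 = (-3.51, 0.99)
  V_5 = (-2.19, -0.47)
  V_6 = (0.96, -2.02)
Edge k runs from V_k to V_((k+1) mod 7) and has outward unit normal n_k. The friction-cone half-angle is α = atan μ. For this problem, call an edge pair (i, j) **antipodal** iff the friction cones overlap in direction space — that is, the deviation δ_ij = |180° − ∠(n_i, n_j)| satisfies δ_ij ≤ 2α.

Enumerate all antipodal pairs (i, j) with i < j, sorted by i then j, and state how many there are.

count = 9; pairs: (0,2), (0,3), (1,3), (1,4), (1,5), (1,6), (2,4), (2,5), (2,6)

α = atan 0.6 = 30.96°;  2α = 61.93°
n_0 = (+0.6000, -0.8000)
n_1 = (+0.8132, +0.5819)
n_2 = (+0.2963, +0.9551)
n_3 = (-0.9212, +0.3891)
n_4 = (-0.7418, -0.6706)
n_5 = (-0.4415, -0.8973)
n_6 = (-0.0974, -0.9952)
  (0,1): δ = 91.28°  ·
  (0,2): δ = 54.11°  ✓
  (0,3): δ = 30.23°  ✓
  (0,4): δ = 95.25°  ·
  (0,5): δ = 116.93°  ·
  (0,6): δ = 137.54°  ·
  (1,2): δ = 142.83°  ·
  (1,3): δ = 58.49°  ✓
  (1,4): δ = 6.53°  ✓
  (1,5): δ = 28.21°  ✓
  (1,6): δ = 48.83°  ✓
  (2,3): δ = 95.66°  ·
  (2,4): δ = 30.65°  ✓
  (2,5): δ = 8.96°  ✓
  (2,6): δ = 11.65°  ✓
  (3,4): δ = 114.98°  ·
  (3,5): δ = 93.30°  ·
  (3,6): δ = 72.69°  ·
  (4,5): δ = 158.32°  ·
  (4,6): δ = 137.70°  ·
  (5,6): δ = 159.39°  ·
antipodal pairs: 9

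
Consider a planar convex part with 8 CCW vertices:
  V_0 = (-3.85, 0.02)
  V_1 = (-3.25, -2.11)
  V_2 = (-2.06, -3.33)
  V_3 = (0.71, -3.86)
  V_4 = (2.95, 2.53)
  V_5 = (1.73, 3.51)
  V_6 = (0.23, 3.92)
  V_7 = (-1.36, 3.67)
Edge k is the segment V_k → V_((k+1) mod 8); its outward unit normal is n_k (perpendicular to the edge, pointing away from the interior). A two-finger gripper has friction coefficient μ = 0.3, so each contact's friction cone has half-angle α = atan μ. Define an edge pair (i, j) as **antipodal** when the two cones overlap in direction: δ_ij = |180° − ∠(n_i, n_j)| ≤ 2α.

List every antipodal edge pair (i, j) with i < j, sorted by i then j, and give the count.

count = 6; pairs: (1,4), (1,5), (2,4), (2,5), (2,6), (3,7)

α = atan 0.3 = 16.70°;  2α = 33.40°
n_0 = (-0.9625, -0.2711)
n_1 = (-0.7159, -0.6983)
n_2 = (-0.1879, -0.9822)
n_3 = (+0.9437, -0.3308)
n_4 = (+0.6263, +0.7796)
n_5 = (+0.2637, +0.9646)
n_6 = (-0.1553, +0.9879)
n_7 = (-0.8261, +0.5635)
  (0,1): δ = 151.45°  ·
  (0,2): δ = 116.56°  ·
  (0,3): δ = 35.05°  ·
  (0,4): δ = 35.49°  ·
  (0,5): δ = 58.98°  ·
  (0,6): δ = 83.20°  ·
  (0,7): δ = 129.97°  ·
  (1,2): δ = 145.12°  ·
  (1,3): δ = 63.60°  ·
  (1,4): δ = 6.94°  ✓
  (1,5): δ = 30.43°  ✓
  (1,6): δ = 54.65°  ·
  (1,7): δ = 101.41°  ·
  (2,3): δ = 98.49°  ·
  (2,4): δ = 27.94°  ✓
  (2,5): δ = 4.46°  ✓
  (2,6): δ = 19.77°  ✓
  (2,7): δ = 66.53°  ·
  (3,4): δ = 109.46°  ·
  (3,5): δ = 85.97°  ·
  (3,6): δ = 61.75°  ·
  (3,7): δ = 14.98°  ✓
  (4,5): δ = 156.51°  ·
  (4,6): δ = 132.29°  ·
  (4,7): δ = 85.53°  ·
  (5,6): δ = 155.78°  ·
  (5,7): δ = 109.01°  ·
  (6,7): δ = 133.24°  ·
antipodal pairs: 6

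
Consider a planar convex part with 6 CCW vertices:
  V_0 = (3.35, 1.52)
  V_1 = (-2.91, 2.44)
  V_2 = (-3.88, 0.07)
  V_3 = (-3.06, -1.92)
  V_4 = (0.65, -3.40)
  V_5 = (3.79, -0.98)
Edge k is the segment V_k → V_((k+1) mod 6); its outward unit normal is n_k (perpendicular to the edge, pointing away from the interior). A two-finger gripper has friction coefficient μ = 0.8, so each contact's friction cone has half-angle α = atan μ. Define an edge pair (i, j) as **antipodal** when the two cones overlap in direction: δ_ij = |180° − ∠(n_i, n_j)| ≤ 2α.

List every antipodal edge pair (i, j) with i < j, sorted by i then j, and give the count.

count = 8; pairs: (0,2), (0,3), (0,4), (1,4), (1,5), (2,4), (2,5), (3,5)

α = atan 0.8 = 38.66°;  2α = 77.32°
n_0 = (+0.1454, +0.9894)
n_1 = (-0.9255, +0.3788)
n_2 = (-0.9246, -0.3810)
n_3 = (-0.3705, -0.9288)
n_4 = (+0.6104, -0.7921)
n_5 = (+0.9849, +0.1733)
  (0,1): δ = 103.90°  ·
  (0,2): δ = 59.24°  ✓
  (0,3): δ = 13.39°  ✓
  (0,4): δ = 45.98°  ✓
  (0,5): δ = 108.34°  ·
  (1,2): δ = 135.35°  ·
  (1,3): δ = 89.49°  ·
  (1,4): δ = 30.12°  ✓
  (1,5): δ = 32.24°  ✓
  (2,3): δ = 134.14°  ·
  (2,4): δ = 74.77°  ✓
  (2,5): δ = 12.41°  ✓
  (3,4): δ = 120.63°  ·
  (3,5): δ = 58.27°  ✓
  (4,5): δ = 117.64°  ·
antipodal pairs: 8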